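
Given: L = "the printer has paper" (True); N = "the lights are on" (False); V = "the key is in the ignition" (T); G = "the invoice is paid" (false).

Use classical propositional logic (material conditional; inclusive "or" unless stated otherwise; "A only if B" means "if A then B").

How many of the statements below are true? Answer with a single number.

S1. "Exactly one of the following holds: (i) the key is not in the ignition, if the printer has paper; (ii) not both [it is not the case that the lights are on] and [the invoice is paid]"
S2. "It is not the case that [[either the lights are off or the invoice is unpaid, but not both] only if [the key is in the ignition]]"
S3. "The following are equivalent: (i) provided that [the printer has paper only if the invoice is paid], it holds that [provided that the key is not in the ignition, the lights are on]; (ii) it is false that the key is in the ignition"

S1: In symbols: (L -> ~V) xor (~N nand G)

~V = ~T = F
L -> ~V = T -> F = F
~N = ~F = T
~N nand G = T nand F = T
(L -> ~V) xor (~N nand G) = F xor T = T
Thus S1 is true.

S2: This is ~((~N xor ~G) -> V).

~N = ~F = T
~G = ~F = T
~N xor ~G = T xor T = F
(~N xor ~G) -> V = F -> T = T
~((~N xor ~G) -> V) = ~T = F
Thus S2 is false.

S3: Formalization: ((L -> G) -> (~V -> N)) <-> ~V

L -> G = T -> F = F
~V = ~T = F
~V -> N = F -> F = T
(L -> G) -> (~V -> N) = F -> T = T
~V = ~T = F
((L -> G) -> (~V -> N)) <-> ~V = T <-> F = F
So S3 is false.

1 of the 3 statements is true (S1).

1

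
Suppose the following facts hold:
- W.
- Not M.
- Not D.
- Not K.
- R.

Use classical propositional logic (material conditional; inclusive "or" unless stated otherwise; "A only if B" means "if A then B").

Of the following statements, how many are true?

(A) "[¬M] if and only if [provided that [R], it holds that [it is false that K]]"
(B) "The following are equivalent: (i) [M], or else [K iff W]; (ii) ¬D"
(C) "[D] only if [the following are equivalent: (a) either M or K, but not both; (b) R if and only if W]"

2

(A): Parsed as not M iff (R -> not K)

not M = not False = True
not K = not False = True
R -> not K = True -> True = True
not M iff (R -> not K) = True iff True = True
Thus (A) is true.

(B): This is (M or (K iff W)) iff not D.

K iff W = False iff True = False
M or (K iff W) = False or False = False
not D = not False = True
(M or (K iff W)) iff not D = False iff True = False
Thus (B) is false.

(C): This is D -> ((M xor K) iff (R iff W)).

M xor K = False xor False = False
R iff W = True iff True = True
(M xor K) iff (R iff W) = False iff True = False
D -> ((M xor K) iff (R iff W)) = False -> False = True
So (C) is true.

Count: 2.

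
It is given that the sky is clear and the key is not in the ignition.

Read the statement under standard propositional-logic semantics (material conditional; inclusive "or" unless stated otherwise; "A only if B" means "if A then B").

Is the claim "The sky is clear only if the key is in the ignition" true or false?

Let P = "the sky is overcast" (F), Q = "the key is in the ignition" (F).
Formalization: ~P -> Q

~P = ~F = T
~P -> Q = T -> F = F

False.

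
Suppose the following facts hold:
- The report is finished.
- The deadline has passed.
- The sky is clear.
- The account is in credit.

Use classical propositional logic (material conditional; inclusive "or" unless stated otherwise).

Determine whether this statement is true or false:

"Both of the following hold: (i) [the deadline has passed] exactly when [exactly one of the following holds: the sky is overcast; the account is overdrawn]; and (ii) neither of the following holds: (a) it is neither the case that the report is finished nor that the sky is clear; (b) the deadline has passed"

Let Q = "the deadline has passed" (T), R = "the sky is overcast" (F), S = "the account is overdrawn" (F), P = "the report is finished" (T).
Formalization: (Q ↔ (R ⊕ S)) ∧ ((P ↓ ¬R) ↓ Q)

R ⊕ S = F ⊕ F = F
Q ↔ (R ⊕ S) = T ↔ F = F
¬R = ¬F = T
P ↓ ¬R = T ↓ T = F
(P ↓ ¬R) ↓ Q = F ↓ T = F
(Q ↔ (R ⊕ S)) ∧ ((P ↓ ¬R) ↓ Q) = F ∧ F = F

The statement is false.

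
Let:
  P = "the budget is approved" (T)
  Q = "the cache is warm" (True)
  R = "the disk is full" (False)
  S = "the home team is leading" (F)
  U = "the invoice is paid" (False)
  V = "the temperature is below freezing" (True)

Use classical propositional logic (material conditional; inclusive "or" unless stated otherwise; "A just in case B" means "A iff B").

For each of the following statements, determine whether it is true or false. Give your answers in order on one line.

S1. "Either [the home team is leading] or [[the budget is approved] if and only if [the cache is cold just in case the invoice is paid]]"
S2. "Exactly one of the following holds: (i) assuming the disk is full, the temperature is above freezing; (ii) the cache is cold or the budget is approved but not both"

S1: In symbols: S or (P iff (not Q iff U))

not Q = not True = False
not Q iff U = False iff False = True
P iff (not Q iff U) = True iff True = True
S or (P iff (not Q iff U)) = False or True = True
Thus S1 is true.

S2: Parsed as (R -> not V) xor (not Q xor P)

not V = not True = False
R -> not V = False -> False = True
not Q = not True = False
not Q xor P = False xor True = True
(R -> not V) xor (not Q xor P) = True xor True = False
So S2 is false.

S1 true / S2 false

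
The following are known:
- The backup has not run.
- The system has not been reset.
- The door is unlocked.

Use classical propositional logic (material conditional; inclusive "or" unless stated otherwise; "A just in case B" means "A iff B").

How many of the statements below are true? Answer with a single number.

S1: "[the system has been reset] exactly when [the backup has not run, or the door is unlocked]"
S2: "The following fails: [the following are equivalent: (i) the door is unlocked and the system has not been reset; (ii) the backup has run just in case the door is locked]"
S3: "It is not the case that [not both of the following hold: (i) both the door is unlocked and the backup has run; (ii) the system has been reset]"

0

Let V = "the system has been reset" (F), Q = "the backup has run" (F), M = "the door is locked" (F).

S1: Parsed as V ↔ (¬Q ∨ ¬M)

¬Q = ¬F = T
¬M = ¬F = T
¬Q ∨ ¬M = T ∨ T = T
V ↔ (¬Q ∨ ¬M) = F ↔ T = F
Hence S1 is false.

S2: Parsed as ¬((¬M ∧ ¬V) ↔ (Q ↔ M))

¬M = ¬F = T
¬V = ¬F = T
¬M ∧ ¬V = T ∧ T = T
Q ↔ M = F ↔ F = T
(¬M ∧ ¬V) ↔ (Q ↔ M) = T ↔ T = T
¬((¬M ∧ ¬V) ↔ (Q ↔ M)) = ¬T = F
Hence S2 is false.

S3: Parsed as ¬((¬M ∧ Q) ↑ V)

¬M = ¬F = T
¬M ∧ Q = T ∧ F = F
(¬M ∧ Q) ↑ V = F ↑ F = T
¬((¬M ∧ Q) ↑ V) = ¬T = F
Thus S3 is false.

True statements: 0 (none).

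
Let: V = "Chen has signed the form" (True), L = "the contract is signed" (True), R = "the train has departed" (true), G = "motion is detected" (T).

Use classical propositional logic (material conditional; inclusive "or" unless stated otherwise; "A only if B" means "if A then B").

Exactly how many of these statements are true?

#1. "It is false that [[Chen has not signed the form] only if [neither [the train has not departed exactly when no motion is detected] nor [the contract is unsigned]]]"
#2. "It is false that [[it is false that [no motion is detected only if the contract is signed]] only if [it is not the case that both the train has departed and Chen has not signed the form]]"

0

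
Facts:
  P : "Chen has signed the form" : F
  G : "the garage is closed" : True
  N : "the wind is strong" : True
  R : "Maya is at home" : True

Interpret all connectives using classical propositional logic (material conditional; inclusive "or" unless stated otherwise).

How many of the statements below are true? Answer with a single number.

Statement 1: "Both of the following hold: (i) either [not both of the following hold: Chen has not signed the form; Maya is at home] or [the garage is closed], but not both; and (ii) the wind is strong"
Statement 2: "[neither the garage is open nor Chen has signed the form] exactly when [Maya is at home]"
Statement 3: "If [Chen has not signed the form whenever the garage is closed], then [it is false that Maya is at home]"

Statement 1: Parsed as ((¬P ↑ R) ⊕ G) ∧ N

¬P = ¬F = T
¬P ↑ R = T ↑ T = F
(¬P ↑ R) ⊕ G = F ⊕ T = T
((¬P ↑ R) ⊕ G) ∧ N = T ∧ T = T
Hence Statement 1 is true.

Statement 2: Formalization: (¬G ↓ P) ↔ R

¬G = ¬T = F
¬G ↓ P = F ↓ F = T
(¬G ↓ P) ↔ R = T ↔ T = T
So Statement 2 is true.

Statement 3: This is (G → ¬P) → ¬R.

¬P = ¬F = T
G → ¬P = T → T = T
¬R = ¬T = F
(G → ¬P) → ¬R = T → F = F
Hence Statement 3 is false.

True statements: 2 (Statement 1, Statement 2).

2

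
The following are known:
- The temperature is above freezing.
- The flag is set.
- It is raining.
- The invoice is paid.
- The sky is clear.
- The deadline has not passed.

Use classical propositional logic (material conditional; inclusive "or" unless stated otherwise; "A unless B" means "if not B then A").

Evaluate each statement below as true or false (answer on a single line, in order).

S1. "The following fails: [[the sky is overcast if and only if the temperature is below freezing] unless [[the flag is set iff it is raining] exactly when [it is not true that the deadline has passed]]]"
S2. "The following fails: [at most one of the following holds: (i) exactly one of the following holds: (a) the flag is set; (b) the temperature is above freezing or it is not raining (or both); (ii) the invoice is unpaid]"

Let D = "the sky is overcast" (F), U = "the temperature is below freezing" (F), K = "the flag is set" (T), S = "it is raining" (T), Q = "the deadline has passed" (F), P = "the invoice is paid" (T).

S1: Parsed as ~((D <-> U) | ((K <-> S) <-> ~Q))

D <-> U = F <-> F = T
K <-> S = T <-> T = T
~Q = ~F = T
(K <-> S) <-> ~Q = T <-> T = T
(D <-> U) | ((K <-> S) <-> ~Q) = T | T = T
~((D <-> U) | ((K <-> S) <-> ~Q)) = ~T = F
Thus S1 is false.

S2: Formalization: ~((K xor (~U | ~S)) nand ~P)

~U = ~F = T
~S = ~T = F
~U | ~S = T | F = T
K xor (~U | ~S) = T xor T = F
~P = ~T = F
(K xor (~U | ~S)) nand ~P = F nand F = T
~((K xor (~U | ~S)) nand ~P) = ~T = F
Hence S2 is false.

S1 False, S2 False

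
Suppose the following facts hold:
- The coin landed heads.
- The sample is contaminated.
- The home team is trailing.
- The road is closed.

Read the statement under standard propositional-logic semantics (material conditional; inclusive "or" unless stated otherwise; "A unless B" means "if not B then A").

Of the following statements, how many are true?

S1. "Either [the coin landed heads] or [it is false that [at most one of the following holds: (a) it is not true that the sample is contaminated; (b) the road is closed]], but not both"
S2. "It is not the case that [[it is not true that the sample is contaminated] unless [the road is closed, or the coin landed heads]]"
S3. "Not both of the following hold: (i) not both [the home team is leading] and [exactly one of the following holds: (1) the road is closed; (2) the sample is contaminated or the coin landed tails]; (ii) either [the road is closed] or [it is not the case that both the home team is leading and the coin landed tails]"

Let W = "the coin landed heads" (T), N = "the sample is contaminated" (T), V = "the road is closed" (T), R = "the home team is leading" (F).

S1: This is W xor ~(~N nand V).

~N = ~T = F
~N nand V = F nand T = T
~(~N nand V) = ~T = F
W xor ~(~N nand V) = T xor F = T
Hence S1 is true.

S2: This is ~(~N | (V | W)).

~N = ~T = F
V | W = T | T = T
~N | (V | W) = F | T = T
~(~N | (V | W)) = ~T = F
Hence S2 is false.

S3: Parsed as (R nand (V xor (N | ~W))) nand (V | (R nand ~W))

~W = ~T = F
N | ~W = T | F = T
V xor (N | ~W) = T xor T = F
R nand (V xor (N | ~W)) = F nand F = T
~W = ~T = F
R nand ~W = F nand F = T
V | (R nand ~W) = T | T = T
(R nand (V xor (N | ~W))) nand (V | (R nand ~W)) = T nand T = F
So S3 is false.

Count: 1.

1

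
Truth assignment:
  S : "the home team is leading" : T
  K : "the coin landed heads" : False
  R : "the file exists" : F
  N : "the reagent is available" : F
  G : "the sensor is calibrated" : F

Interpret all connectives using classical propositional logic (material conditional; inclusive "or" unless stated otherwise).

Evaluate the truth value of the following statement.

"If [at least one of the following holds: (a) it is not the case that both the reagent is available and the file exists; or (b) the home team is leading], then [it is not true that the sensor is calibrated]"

Formalization: ((N nand R) | S) -> ~G

N nand R = F nand F = T
(N nand R) | S = T | T = T
~G = ~F = T
((N nand R) | S) -> ~G = T -> T = T

true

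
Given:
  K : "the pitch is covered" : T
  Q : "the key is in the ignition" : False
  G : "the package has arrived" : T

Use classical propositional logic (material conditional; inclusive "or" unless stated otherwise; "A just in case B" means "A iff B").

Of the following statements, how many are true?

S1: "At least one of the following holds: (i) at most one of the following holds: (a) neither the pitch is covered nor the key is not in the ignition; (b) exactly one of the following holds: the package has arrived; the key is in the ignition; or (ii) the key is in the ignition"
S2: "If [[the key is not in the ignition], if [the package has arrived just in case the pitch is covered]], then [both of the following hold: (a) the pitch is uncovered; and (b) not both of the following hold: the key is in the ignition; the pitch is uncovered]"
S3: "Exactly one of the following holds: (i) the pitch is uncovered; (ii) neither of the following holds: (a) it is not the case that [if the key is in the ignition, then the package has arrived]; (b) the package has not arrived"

S1: Parsed as ((K nor ~Q) nand (G xor Q)) | Q

~Q = ~F = T
K nor ~Q = T nor T = F
G xor Q = T xor F = T
(K nor ~Q) nand (G xor Q) = F nand T = T
((K nor ~Q) nand (G xor Q)) | Q = T | F = T
Hence S1 is true.

S2: Parsed as ((G <-> K) -> ~Q) -> (~K & (Q nand ~K))

G <-> K = T <-> T = T
~Q = ~F = T
(G <-> K) -> ~Q = T -> T = T
~K = ~T = F
~K = ~T = F
Q nand ~K = F nand F = T
~K & (Q nand ~K) = F & T = F
((G <-> K) -> ~Q) -> (~K & (Q nand ~K)) = T -> F = F
Hence S2 is false.

S3: Parsed as ~K xor (~(Q -> G) nor ~G)

~K = ~T = F
Q -> G = F -> T = T
~(Q -> G) = ~T = F
~G = ~T = F
~(Q -> G) nor ~G = F nor F = T
~K xor (~(Q -> G) nor ~G) = F xor T = T
Hence S3 is true.

Count: 2.

2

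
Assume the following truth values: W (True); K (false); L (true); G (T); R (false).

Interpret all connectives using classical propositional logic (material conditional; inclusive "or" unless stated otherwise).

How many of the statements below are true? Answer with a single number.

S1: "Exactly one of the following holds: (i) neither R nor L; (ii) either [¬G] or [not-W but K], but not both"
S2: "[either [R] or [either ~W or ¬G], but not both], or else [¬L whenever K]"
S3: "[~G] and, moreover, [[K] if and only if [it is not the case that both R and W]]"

1

S1: Formalization: (R ↓ L) ⊕ (¬G ⊕ (¬W ∧ K))

R ↓ L = F ↓ T = F
¬G = ¬T = F
¬W = ¬T = F
¬W ∧ K = F ∧ F = F
¬G ⊕ (¬W ∧ K) = F ⊕ F = F
(R ↓ L) ⊕ (¬G ⊕ (¬W ∧ K)) = F ⊕ F = F
Hence S1 is false.

S2: Parsed as (R ⊕ (¬W ∨ ¬G)) ∨ (K → ¬L)

¬W = ¬T = F
¬G = ¬T = F
¬W ∨ ¬G = F ∨ F = F
R ⊕ (¬W ∨ ¬G) = F ⊕ F = F
¬L = ¬T = F
K → ¬L = F → F = T
(R ⊕ (¬W ∨ ¬G)) ∨ (K → ¬L) = F ∨ T = T
Thus S2 is true.

S3: In symbols: ¬G ∧ (K ↔ (R ↑ W))

¬G = ¬T = F
R ↑ W = F ↑ T = T
K ↔ (R ↑ W) = F ↔ T = F
¬G ∧ (K ↔ (R ↑ W)) = F ∧ F = F
Thus S3 is false.

Count: 1.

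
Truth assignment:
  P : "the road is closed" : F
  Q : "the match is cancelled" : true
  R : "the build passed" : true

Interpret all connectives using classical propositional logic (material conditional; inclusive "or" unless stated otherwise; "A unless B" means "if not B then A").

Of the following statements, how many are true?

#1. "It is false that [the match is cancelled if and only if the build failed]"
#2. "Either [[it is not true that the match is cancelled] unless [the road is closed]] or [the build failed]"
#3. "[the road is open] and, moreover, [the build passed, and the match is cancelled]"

#1: This is ~(Q <-> ~R).

~R = ~T = F
Q <-> ~R = T <-> F = F
~(Q <-> ~R) = ~F = T
Thus #1 is true.

#2: Formalization: (~Q | P) | ~R

~Q = ~T = F
~Q | P = F | F = F
~R = ~T = F
(~Q | P) | ~R = F | F = F
So #2 is false.

#3: In symbols: ~P & (R & Q)

~P = ~F = T
R & Q = T & T = T
~P & (R & Q) = T & T = T
Hence #3 is true.

2 of the 3 statements are true (#1, #3).

2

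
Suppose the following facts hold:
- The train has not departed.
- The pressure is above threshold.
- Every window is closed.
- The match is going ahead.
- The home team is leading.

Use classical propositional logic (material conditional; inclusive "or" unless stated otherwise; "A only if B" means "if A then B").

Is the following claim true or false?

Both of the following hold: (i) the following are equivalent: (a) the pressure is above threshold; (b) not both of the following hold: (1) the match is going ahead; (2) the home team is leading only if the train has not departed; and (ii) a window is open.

False

Let N = "the pressure is above threshold" (True), U = "the match is cancelled" (False), H = "the home team is leading" (True), D = "the train has departed" (False), R = "a window is open" (False).
Parsed as (N iff (not U nand (H -> not D))) and R

not U = not False = True
not D = not False = True
H -> not D = True -> True = True
not U nand (H -> not D) = True nand True = False
N iff (not U nand (H -> not D)) = True iff False = False
(N iff (not U nand (H -> not D))) and R = False and False = False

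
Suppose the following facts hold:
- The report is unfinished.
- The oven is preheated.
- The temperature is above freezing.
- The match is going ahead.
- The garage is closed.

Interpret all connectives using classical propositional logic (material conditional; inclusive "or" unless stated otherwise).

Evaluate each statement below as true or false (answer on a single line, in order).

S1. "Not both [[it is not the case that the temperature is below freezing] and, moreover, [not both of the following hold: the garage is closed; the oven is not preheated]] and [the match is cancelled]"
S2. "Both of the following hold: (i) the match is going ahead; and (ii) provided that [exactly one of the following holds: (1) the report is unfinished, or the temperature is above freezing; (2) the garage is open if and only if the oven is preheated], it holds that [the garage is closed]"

S1 True; S2 True

Let G = "the temperature is below freezing" (F), R = "the garage is closed" (T), L = "the oven is preheated" (T), V = "the match is cancelled" (F), S = "the report is finished" (F).

S1: Parsed as (¬G ∧ (R ↑ ¬L)) ↑ V

¬G = ¬F = T
¬L = ¬T = F
R ↑ ¬L = T ↑ F = T
¬G ∧ (R ↑ ¬L) = T ∧ T = T
(¬G ∧ (R ↑ ¬L)) ↑ V = T ↑ F = T
Hence S1 is true.

S2: This is ¬V ∧ (((¬S ∨ ¬G) ⊕ (¬R ↔ L)) → R).

¬V = ¬F = T
¬S = ¬F = T
¬G = ¬F = T
¬S ∨ ¬G = T ∨ T = T
¬R = ¬T = F
¬R ↔ L = F ↔ T = F
(¬S ∨ ¬G) ⊕ (¬R ↔ L) = T ⊕ F = T
((¬S ∨ ¬G) ⊕ (¬R ↔ L)) → R = T → T = T
¬V ∧ (((¬S ∨ ¬G) ⊕ (¬R ↔ L)) → R) = T ∧ T = T
So S2 is true.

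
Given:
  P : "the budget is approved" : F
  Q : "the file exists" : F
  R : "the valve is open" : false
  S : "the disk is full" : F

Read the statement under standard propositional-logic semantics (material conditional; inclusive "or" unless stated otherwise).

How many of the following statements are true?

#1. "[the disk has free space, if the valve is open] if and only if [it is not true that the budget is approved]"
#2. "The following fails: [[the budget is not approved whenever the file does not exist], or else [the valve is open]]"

#1: This is (R -> not S) iff not P.

not S = not False = True
R -> not S = False -> True = True
not P = not False = True
(R -> not S) iff not P = True iff True = True
Thus #1 is true.

#2: This is not ((not Q -> not P) or R).

not Q = not False = True
not P = not False = True
not Q -> not P = True -> True = True
(not Q -> not P) or R = True or False = True
not ((not Q -> not P) or R) = not True = False
Thus #2 is false.

True statements: 1 (#1).

1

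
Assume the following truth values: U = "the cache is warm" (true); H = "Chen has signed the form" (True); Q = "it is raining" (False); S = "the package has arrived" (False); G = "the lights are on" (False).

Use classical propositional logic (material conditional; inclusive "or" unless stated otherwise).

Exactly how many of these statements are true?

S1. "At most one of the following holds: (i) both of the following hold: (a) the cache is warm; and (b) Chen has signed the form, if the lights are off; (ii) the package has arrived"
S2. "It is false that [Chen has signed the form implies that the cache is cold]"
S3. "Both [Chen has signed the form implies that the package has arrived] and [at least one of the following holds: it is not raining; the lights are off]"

S1: Formalization: (U and (not G -> H)) nand S

not G = not False = True
not G -> H = True -> True = True
U and (not G -> H) = True and True = True
(U and (not G -> H)) nand S = True nand False = True
Hence S1 is true.

S2: Parsed as not (H -> not U)

not U = not True = False
H -> not U = True -> False = False
not (H -> not U) = not False = True
Thus S2 is true.

S3: Formalization: (H -> S) and (not Q or not G)

H -> S = True -> False = False
not Q = not False = True
not G = not False = True
not Q or not G = True or True = True
(H -> S) and (not Q or not G) = False and True = False
Hence S3 is false.

Count: 2.

2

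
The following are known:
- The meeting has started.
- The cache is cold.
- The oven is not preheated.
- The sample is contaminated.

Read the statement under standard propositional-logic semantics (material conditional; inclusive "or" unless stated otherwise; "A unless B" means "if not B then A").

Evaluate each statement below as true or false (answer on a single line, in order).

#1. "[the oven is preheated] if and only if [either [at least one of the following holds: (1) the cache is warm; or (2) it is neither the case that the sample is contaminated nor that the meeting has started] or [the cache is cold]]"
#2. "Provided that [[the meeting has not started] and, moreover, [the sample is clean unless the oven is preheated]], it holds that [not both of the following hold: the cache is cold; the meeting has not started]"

#1 F; #2 T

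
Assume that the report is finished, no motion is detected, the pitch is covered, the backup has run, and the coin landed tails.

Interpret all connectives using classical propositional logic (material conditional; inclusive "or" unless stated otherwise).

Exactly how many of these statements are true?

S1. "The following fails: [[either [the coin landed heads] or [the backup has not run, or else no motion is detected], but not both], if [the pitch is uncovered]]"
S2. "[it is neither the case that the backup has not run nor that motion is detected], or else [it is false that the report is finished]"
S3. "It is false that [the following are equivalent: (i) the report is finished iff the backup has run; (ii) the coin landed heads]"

2

Let H = "the pitch is covered" (T), D = "the coin landed heads" (F), M = "the backup has run" (T), S = "motion is detected" (F), Q = "the report is finished" (T).

S1: Parsed as ~(~H -> (D xor (~M | ~S)))

~H = ~T = F
~M = ~T = F
~S = ~F = T
~M | ~S = F | T = T
D xor (~M | ~S) = F xor T = T
~H -> (D xor (~M | ~S)) = F -> T = T
~(~H -> (D xor (~M | ~S))) = ~T = F
Thus S1 is false.

S2: Formalization: (~M nor S) | ~Q

~M = ~T = F
~M nor S = F nor F = T
~Q = ~T = F
(~M nor S) | ~Q = T | F = T
Thus S2 is true.

S3: In symbols: ~((Q <-> M) <-> D)

Q <-> M = T <-> T = T
(Q <-> M) <-> D = T <-> F = F
~((Q <-> M) <-> D) = ~F = T
Thus S3 is true.

Count: 2.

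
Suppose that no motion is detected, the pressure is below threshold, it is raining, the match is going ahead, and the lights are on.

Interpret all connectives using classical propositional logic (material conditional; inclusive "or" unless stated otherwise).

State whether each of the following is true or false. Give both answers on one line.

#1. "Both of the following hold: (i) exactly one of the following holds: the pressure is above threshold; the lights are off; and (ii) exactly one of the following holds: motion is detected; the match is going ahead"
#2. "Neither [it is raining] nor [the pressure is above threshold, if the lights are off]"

#1 false, #2 false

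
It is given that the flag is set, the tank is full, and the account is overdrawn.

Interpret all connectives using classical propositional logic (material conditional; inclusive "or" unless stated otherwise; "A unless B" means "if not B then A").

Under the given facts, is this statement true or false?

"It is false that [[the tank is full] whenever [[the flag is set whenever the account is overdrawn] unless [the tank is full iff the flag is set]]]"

False

Let R = "the account is overdrawn" (T), P = "the flag is set" (T), Q = "the tank is full" (T).
Formalization: ~(((R -> P) | (Q <-> P)) -> Q)

R -> P = T -> T = T
Q <-> P = T <-> T = T
(R -> P) | (Q <-> P) = T | T = T
((R -> P) | (Q <-> P)) -> Q = T -> T = T
~(((R -> P) | (Q <-> P)) -> Q) = ~T = F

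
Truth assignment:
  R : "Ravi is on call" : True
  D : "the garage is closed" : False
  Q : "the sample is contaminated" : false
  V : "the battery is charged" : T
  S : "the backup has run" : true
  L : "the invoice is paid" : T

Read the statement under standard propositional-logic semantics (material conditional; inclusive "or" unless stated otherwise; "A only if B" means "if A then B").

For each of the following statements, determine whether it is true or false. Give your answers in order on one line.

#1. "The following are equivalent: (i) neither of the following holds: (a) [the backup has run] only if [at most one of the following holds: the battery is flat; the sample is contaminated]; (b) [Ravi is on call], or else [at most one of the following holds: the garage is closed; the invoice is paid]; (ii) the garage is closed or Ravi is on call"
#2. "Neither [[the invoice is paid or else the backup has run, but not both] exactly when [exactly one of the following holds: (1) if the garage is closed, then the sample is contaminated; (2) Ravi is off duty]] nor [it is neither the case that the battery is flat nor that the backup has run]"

#1: In symbols: ((S -> (not V nand Q)) nor (R or (D nand L))) iff (D or R)

not V = not True = False
not V nand Q = False nand False = True
S -> (not V nand Q) = True -> True = True
D nand L = False nand True = True
R or (D nand L) = True or True = True
(S -> (not V nand Q)) nor (R or (D nand L)) = True nor True = False
D or R = False or True = True
((S -> (not V nand Q)) nor (R or (D nand L))) iff (D or R) = False iff True = False
Thus #1 is false.

#2: Formalization: ((L xor S) iff ((D -> Q) xor not R)) nor (not V nor S)

L xor S = True xor True = False
D -> Q = False -> False = True
not R = not True = False
(D -> Q) xor not R = True xor False = True
(L xor S) iff ((D -> Q) xor not R) = False iff True = False
not V = not True = False
not V nor S = False nor True = False
((L xor S) iff ((D -> Q) xor not R)) nor (not V nor S) = False nor False = True
So #2 is true.

#1 False; #2 True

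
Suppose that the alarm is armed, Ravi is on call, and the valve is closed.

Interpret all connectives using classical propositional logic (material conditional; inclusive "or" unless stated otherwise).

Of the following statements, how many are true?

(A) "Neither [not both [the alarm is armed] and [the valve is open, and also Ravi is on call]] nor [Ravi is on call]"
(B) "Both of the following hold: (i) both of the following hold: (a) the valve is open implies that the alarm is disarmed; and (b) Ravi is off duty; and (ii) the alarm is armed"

Let P = "the alarm is armed" (T), R = "the valve is open" (F), Q = "Ravi is on call" (T).

(A): Formalization: (P ↑ (R ∧ Q)) ↓ Q

R ∧ Q = F ∧ T = F
P ↑ (R ∧ Q) = T ↑ F = T
(P ↑ (R ∧ Q)) ↓ Q = T ↓ T = F
So (A) is false.

(B): In symbols: ((R → ¬P) ∧ ¬Q) ∧ P

¬P = ¬T = F
R → ¬P = F → F = T
¬Q = ¬T = F
(R → ¬P) ∧ ¬Q = T ∧ F = F
((R → ¬P) ∧ ¬Q) ∧ P = F ∧ T = F
Thus (B) is false.

Count: 0.

0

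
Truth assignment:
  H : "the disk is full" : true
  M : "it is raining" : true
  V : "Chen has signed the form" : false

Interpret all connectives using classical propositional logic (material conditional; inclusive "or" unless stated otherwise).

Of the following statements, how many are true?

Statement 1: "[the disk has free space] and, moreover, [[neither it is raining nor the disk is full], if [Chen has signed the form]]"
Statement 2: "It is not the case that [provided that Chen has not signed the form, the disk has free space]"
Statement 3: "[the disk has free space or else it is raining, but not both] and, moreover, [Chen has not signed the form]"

2

Statement 1: This is ¬H ∧ (V → (M ↓ H)).

¬H = ¬T = F
M ↓ H = T ↓ T = F
V → (M ↓ H) = F → F = T
¬H ∧ (V → (M ↓ H)) = F ∧ T = F
Thus Statement 1 is false.

Statement 2: Formalization: ¬(¬V → ¬H)

¬V = ¬F = T
¬H = ¬T = F
¬V → ¬H = T → F = F
¬(¬V → ¬H) = ¬F = T
Hence Statement 2 is true.

Statement 3: In symbols: (¬H ⊕ M) ∧ ¬V

¬H = ¬T = F
¬H ⊕ M = F ⊕ T = T
¬V = ¬F = T
(¬H ⊕ M) ∧ ¬V = T ∧ T = T
Thus Statement 3 is true.

2 of the 3 statements are true (Statement 2, Statement 3).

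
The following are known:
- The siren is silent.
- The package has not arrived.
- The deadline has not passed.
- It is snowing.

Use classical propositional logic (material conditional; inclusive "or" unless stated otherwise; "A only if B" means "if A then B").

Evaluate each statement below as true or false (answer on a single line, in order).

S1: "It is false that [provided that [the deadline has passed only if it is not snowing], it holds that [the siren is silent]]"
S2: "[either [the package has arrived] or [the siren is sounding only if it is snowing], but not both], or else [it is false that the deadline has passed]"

S1 false / S2 true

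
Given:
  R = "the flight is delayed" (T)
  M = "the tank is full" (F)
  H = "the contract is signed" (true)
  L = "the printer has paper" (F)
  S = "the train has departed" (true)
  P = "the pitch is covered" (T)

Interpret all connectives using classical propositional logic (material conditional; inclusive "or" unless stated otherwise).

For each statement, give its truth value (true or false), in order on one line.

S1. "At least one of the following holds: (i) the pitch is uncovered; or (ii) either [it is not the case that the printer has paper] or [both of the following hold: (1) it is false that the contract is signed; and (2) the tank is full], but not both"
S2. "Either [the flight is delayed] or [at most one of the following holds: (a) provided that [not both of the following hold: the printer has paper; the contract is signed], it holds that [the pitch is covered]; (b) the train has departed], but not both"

S1: Formalization: ~P | (~L xor (~H & M))

~P = ~T = F
~L = ~F = T
~H = ~T = F
~H & M = F & F = F
~L xor (~H & M) = T xor F = T
~P | (~L xor (~H & M)) = F | T = T
Hence S1 is true.

S2: Parsed as R xor (((L nand H) -> P) nand S)

L nand H = F nand T = T
(L nand H) -> P = T -> T = T
((L nand H) -> P) nand S = T nand T = F
R xor (((L nand H) -> P) nand S) = T xor F = T
Hence S2 is true.

S1 T, S2 T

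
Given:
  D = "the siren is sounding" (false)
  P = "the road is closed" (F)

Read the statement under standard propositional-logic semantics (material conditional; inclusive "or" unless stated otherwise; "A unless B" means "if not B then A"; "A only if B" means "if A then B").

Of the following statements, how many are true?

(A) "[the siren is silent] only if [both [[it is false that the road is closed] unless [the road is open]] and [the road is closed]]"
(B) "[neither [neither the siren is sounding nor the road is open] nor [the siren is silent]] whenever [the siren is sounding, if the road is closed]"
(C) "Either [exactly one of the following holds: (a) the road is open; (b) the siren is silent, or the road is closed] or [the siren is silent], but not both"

1

(A): Formalization: ~D -> ((~P | ~P) & P)

~D = ~F = T
~P = ~F = T
~P = ~F = T
~P | ~P = T | T = T
(~P | ~P) & P = T & F = F
~D -> ((~P | ~P) & P) = T -> F = F
Thus (A) is false.

(B): This is (P -> D) -> ((D nor ~P) nor ~D).

P -> D = F -> F = T
~P = ~F = T
D nor ~P = F nor T = F
~D = ~F = T
(D nor ~P) nor ~D = F nor T = F
(P -> D) -> ((D nor ~P) nor ~D) = T -> F = F
So (B) is false.

(C): This is (~P xor (~D | P)) xor ~D.

~P = ~F = T
~D = ~F = T
~D | P = T | F = T
~P xor (~D | P) = T xor T = F
~D = ~F = T
(~P xor (~D | P)) xor ~D = F xor T = T
Hence (C) is true.

1 of the 3 statements is true ((C)).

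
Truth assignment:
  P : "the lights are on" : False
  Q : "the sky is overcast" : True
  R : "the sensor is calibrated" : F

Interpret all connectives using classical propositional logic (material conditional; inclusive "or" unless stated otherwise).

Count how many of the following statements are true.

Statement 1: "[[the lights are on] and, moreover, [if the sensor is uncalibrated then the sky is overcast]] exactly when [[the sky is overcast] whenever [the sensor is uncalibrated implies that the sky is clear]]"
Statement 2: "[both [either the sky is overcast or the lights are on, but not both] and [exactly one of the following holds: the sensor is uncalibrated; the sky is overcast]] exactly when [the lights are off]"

Statement 1: In symbols: (P and (not R -> Q)) iff ((not R -> not Q) -> Q)

not R = not False = True
not R -> Q = True -> True = True
P and (not R -> Q) = False and True = False
not R = not False = True
not Q = not True = False
not R -> not Q = True -> False = False
(not R -> not Q) -> Q = False -> True = True
(P and (not R -> Q)) iff ((not R -> not Q) -> Q) = False iff True = False
Hence Statement 1 is false.

Statement 2: Parsed as ((Q xor P) and (not R xor Q)) iff not P

Q xor P = True xor False = True
not R = not False = True
not R xor Q = True xor True = False
(Q xor P) and (not R xor Q) = True and False = False
not P = not False = True
((Q xor P) and (not R xor Q)) iff not P = False iff True = False
Hence Statement 2 is false.

True statements: 0 (none).

0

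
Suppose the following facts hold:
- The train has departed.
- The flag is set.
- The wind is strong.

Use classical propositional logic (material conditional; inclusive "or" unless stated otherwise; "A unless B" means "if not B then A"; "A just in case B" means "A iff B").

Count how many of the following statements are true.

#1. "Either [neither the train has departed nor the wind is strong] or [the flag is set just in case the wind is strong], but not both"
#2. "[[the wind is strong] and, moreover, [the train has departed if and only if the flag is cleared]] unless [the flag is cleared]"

1

Let P = "the train has departed" (T), R = "the wind is strong" (T), Q = "the flag is set" (T).

#1: Formalization: (P nor R) xor (Q <-> R)

P nor R = T nor T = F
Q <-> R = T <-> T = T
(P nor R) xor (Q <-> R) = F xor T = T
Thus #1 is true.

#2: This is (R & (P <-> ~Q)) | ~Q.

~Q = ~T = F
P <-> ~Q = T <-> F = F
R & (P <-> ~Q) = T & F = F
~Q = ~T = F
(R & (P <-> ~Q)) | ~Q = F | F = F
Hence #2 is false.

True statements: 1.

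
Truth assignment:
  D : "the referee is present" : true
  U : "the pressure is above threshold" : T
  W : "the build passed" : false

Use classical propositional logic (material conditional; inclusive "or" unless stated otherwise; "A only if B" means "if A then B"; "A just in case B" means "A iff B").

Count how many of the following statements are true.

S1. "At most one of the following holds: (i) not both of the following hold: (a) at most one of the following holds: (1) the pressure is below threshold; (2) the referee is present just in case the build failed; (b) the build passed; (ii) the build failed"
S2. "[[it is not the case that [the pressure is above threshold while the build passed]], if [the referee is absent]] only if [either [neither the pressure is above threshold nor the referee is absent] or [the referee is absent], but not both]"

0

S1: Formalization: ((not U nand (D iff not W)) nand W) nand not W

not U = not True = False
not W = not False = True
D iff not W = True iff True = True
not U nand (D iff not W) = False nand True = True
(not U nand (D iff not W)) nand W = True nand False = True
not W = not False = True
((not U nand (D iff not W)) nand W) nand not W = True nand True = False
Thus S1 is false.

S2: This is (not D -> not (U and W)) -> ((U nor not D) xor not D).

not D = not True = False
U and W = True and False = False
not (U and W) = not False = True
not D -> not (U and W) = False -> True = True
not D = not True = False
U nor not D = True nor False = False
not D = not True = False
(U nor not D) xor not D = False xor False = False
(not D -> not (U and W)) -> ((U nor not D) xor not D) = True -> False = False
So S2 is false.

0 of the 2 statements are true (none).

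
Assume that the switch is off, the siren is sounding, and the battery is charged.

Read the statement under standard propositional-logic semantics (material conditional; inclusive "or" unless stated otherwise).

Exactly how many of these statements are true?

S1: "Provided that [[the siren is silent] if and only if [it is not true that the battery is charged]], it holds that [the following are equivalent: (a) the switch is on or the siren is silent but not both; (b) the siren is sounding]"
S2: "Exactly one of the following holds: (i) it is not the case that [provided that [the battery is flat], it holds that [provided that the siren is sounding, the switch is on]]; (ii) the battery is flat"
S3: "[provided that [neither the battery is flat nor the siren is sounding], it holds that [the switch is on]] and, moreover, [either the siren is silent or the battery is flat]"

Let Q = "the siren is sounding" (T), R = "the battery is charged" (T), P = "the switch is on" (F).

S1: In symbols: (¬Q ↔ ¬R) → ((P ⊕ ¬Q) ↔ Q)

¬Q = ¬T = F
¬R = ¬T = F
¬Q ↔ ¬R = F ↔ F = T
¬Q = ¬T = F
P ⊕ ¬Q = F ⊕ F = F
(P ⊕ ¬Q) ↔ Q = F ↔ T = F
(¬Q ↔ ¬R) → ((P ⊕ ¬Q) ↔ Q) = T → F = F
Hence S1 is false.

S2: This is ¬(¬R → (Q → P)) ⊕ ¬R.

¬R = ¬T = F
Q → P = T → F = F
¬R → (Q → P) = F → F = T
¬(¬R → (Q → P)) = ¬T = F
¬R = ¬T = F
¬(¬R → (Q → P)) ⊕ ¬R = F ⊕ F = F
So S2 is false.

S3: Formalization: ((¬R ↓ Q) → P) ∧ (¬Q ∨ ¬R)

¬R = ¬T = F
¬R ↓ Q = F ↓ T = F
(¬R ↓ Q) → P = F → F = T
¬Q = ¬T = F
¬R = ¬T = F
¬Q ∨ ¬R = F ∨ F = F
((¬R ↓ Q) → P) ∧ (¬Q ∨ ¬R) = T ∧ F = F
So S3 is false.

True statements: 0 (none).

0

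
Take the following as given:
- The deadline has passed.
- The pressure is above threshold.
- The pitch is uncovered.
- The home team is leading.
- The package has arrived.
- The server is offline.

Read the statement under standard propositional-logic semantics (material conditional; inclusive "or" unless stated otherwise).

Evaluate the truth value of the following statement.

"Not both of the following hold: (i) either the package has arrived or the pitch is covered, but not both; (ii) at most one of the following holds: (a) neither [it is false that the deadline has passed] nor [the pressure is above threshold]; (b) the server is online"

False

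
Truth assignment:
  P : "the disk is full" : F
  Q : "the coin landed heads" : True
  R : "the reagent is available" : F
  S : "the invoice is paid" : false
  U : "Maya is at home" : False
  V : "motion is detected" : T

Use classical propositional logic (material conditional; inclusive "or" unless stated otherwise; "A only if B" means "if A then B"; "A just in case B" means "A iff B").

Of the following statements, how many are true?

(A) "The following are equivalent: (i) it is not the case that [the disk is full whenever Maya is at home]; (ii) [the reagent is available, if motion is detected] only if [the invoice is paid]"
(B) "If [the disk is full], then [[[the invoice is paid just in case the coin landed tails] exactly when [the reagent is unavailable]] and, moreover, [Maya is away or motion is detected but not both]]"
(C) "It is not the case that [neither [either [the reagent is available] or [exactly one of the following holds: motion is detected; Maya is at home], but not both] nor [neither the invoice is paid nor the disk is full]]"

(A): Formalization: not (U -> P) iff ((V -> R) -> S)

U -> P = False -> False = True
not (U -> P) = not True = False
V -> R = True -> False = False
(V -> R) -> S = False -> False = True
not (U -> P) iff ((V -> R) -> S) = False iff True = False
So (A) is false.

(B): In symbols: P -> (((S iff not Q) iff not R) and (not U xor V))

not Q = not True = False
S iff not Q = False iff False = True
not R = not False = True
(S iff not Q) iff not R = True iff True = True
not U = not False = True
not U xor V = True xor True = False
((S iff not Q) iff not R) and (not U xor V) = True and False = False
P -> (((S iff not Q) iff not R) and (not U xor V)) = False -> False = True
So (B) is true.

(C): Formalization: not ((R xor (V xor U)) nor (S nor P))

V xor U = True xor False = True
R xor (V xor U) = False xor True = True
S nor P = False nor False = True
(R xor (V xor U)) nor (S nor P) = True nor True = False
not ((R xor (V xor U)) nor (S nor P)) = not False = True
Hence (C) is true.

True statements: 2.

2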